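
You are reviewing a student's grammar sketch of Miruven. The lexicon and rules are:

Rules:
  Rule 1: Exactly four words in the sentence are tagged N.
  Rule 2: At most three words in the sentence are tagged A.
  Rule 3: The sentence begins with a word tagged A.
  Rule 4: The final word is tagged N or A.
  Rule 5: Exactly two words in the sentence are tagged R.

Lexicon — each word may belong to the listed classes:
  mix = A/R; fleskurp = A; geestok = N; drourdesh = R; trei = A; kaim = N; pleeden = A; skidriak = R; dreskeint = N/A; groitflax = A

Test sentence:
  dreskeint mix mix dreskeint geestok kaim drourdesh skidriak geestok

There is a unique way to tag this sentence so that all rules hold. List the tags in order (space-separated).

Candidates per position — 1:dreskeint {N,A}; 2:mix {A,R}; 3:mix {A,R}; 4:dreskeint {N,A}; 5:geestok {N}; 6:kaim {N}; 7:drourdesh {R}; 8:skidriak {R}; 9:geestok {N}.
If word 1 were N, no tagging could satisfy rule 3; so word 1 is A.
If word 2 were R, no tagging could satisfy rule 5; so word 2 is A.
If word 3 were R, no tagging could satisfy rule 5; so word 3 is A.
If word 4 were A, no tagging could satisfy rule 1; so word 4 is N.
The unique satisfying tagging is: A A A N N N R R N.
Rule-by-rule: rule 1 satisfied; rule 2 satisfied; rule 3 satisfied; rule 4 satisfied; rule 5 satisfied.

A A A N N N R R N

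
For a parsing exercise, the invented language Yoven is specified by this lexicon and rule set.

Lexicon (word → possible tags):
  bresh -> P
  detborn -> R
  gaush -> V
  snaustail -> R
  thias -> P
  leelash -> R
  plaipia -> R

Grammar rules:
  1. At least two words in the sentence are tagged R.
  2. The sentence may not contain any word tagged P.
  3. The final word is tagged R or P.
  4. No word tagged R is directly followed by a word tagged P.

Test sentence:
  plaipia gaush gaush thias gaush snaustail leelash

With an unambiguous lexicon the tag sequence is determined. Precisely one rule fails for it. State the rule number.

Fixed tagging: R V V P V R R.
Rule check: R1 pass, R2 fail, R3 pass, R4 pass.
Only rule 2 fails.

2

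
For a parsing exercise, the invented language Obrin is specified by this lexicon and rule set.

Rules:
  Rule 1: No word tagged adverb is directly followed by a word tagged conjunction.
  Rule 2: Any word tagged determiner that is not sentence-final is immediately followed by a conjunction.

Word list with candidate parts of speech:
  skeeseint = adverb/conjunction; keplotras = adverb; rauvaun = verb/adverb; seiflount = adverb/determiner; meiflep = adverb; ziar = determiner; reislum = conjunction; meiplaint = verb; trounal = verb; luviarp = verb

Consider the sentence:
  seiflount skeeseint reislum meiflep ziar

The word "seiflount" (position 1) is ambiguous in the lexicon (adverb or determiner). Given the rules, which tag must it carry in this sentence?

Candidates per position — 1:seiflount {adverb,determiner}; 2:skeeseint {adverb,conjunction}; 3:reislum {conjunction}; 4:meiflep {adverb}; 5:ziar {determiner}.
Word 1 cannot be adverb — rule 1 would then fail for every completion. It is determiner.
Word 2 cannot be adverb — rule 1 would then fail for every completion. It is conjunction.
So the tagging must be: determiner conjunction conjunction adverb determiner.
Checking: rule 1 ok; rule 2 ok.

determiner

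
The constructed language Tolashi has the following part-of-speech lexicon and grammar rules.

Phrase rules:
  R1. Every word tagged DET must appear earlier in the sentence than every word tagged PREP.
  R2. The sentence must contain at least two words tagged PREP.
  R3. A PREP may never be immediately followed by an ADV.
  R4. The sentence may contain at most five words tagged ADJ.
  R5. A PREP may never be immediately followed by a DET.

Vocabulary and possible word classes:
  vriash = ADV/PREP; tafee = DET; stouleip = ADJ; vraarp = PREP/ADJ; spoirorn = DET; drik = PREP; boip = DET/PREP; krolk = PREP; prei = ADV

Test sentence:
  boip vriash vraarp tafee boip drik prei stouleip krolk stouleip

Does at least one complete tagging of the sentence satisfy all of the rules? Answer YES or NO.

Candidates per position — 1:boip {DET,PREP}; 2:vriash {ADV,PREP}; 3:vraarp {PREP,ADJ}; 4:tafee {DET}; 5:boip {DET,PREP}; 6:drik {PREP}; 7:prei {ADV}; 8:stouleip {ADJ}; 9:krolk {PREP}; 10:stouleip {ADJ}.
Rule 3 cannot be satisfied by any choice of tags from the lexicon.
So there is no consistent tagging.

NO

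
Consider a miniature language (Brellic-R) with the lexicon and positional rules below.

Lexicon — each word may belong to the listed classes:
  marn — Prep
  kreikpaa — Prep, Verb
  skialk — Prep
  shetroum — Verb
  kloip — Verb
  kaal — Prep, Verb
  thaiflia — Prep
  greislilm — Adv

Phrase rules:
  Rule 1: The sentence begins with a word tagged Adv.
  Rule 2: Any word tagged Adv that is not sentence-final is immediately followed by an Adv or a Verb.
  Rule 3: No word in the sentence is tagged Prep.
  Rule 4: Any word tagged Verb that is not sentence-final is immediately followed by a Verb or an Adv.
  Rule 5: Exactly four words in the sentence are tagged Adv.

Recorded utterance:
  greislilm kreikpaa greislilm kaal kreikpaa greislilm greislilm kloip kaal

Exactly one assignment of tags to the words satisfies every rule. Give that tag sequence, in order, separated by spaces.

Adv Verb Adv Verb Verb Adv Adv Verb Verb

Candidates per position — 1:greislilm {Adv}; 2:kreikpaa {Prep,Verb}; 3:greislilm {Adv}; 4:kaal {Prep,Verb}; 5:kreikpaa {Prep,Verb}; 6:greislilm {Adv}; 7:greislilm {Adv}; 8:kloip {Verb}; 9:kaal {Prep,Verb}.
If word 2 were Prep, no tagging could satisfy rule 2; so word 2 is Verb.
If word 4 were Prep, no tagging could satisfy rule 2; so word 4 is Verb.
If word 5 were Prep, no tagging could satisfy rule 3; so word 5 is Verb.
If word 9 were Prep, no tagging could satisfy rule 3; so word 9 is Verb.
So the tagging must be: Adv Verb Adv Verb Verb Adv Adv Verb Verb.
Verifying each rule — rule 1 ok; rule 2 ok; rule 3 ok; rule 4 ok; rule 5 ok.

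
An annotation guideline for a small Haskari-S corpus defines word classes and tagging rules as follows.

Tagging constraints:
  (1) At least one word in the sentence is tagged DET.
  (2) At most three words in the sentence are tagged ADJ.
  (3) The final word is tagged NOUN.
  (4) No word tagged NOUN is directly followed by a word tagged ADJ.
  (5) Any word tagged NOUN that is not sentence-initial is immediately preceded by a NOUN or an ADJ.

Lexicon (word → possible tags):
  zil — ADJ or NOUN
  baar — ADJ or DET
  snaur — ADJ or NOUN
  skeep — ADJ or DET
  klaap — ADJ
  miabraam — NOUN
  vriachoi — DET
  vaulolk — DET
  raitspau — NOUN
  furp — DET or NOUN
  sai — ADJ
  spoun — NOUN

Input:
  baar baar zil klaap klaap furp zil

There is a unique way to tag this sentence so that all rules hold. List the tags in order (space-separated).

Candidates per position — 1:baar {ADJ,DET}; 2:baar {ADJ,DET}; 3:zil {ADJ,NOUN}; 4:klaap {ADJ}; 5:klaap {ADJ}; 6:furp {DET,NOUN}; 7:zil {ADJ,NOUN}.
At position 3, choosing NOUN makes rule 4 impossible to satisfy; hence ADJ.
At position 7, choosing ADJ makes rule 2 impossible to satisfy; hence NOUN.
At position 1, choosing ADJ makes rule 2 impossible to satisfy; hence DET.
At position 2, choosing ADJ makes rule 2 impossible to satisfy; hence DET.
At position 6, choosing DET makes rule 5 impossible to satisfy; hence NOUN.
The only consistent sequence is: DET DET ADJ ADJ ADJ NOUN NOUN.
Rule-by-rule: rule 1 ✓; rule 2 ✓; rule 3 ✓; rule 4 ✓; rule 5 ✓.

DET DET ADJ ADJ ADJ NOUN NOUN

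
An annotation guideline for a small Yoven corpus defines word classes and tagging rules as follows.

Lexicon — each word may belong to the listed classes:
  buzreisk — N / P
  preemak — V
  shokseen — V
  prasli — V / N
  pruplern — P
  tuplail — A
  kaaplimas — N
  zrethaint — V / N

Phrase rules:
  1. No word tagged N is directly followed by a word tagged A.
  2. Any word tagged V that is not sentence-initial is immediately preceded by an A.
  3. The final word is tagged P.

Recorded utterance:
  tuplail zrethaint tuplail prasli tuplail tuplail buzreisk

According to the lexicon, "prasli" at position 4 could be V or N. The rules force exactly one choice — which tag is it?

Candidates per position — 1:tuplail {A}; 2:zrethaint {V,N}; 3:tuplail {A}; 4:prasli {V,N}; 5:tuplail {A}; 6:tuplail {A}; 7:buzreisk {N,P}.
Position 2: N is ruled out by rule 1; that leaves V.
Position 4: N is ruled out by rule 1; that leaves V.
Position 7: N is ruled out by rule 3; that leaves P.
The unique satisfying tagging is: A V A V A A P.
Rule-by-rule: rule 1 holds; rule 2 holds; rule 3 holds.

V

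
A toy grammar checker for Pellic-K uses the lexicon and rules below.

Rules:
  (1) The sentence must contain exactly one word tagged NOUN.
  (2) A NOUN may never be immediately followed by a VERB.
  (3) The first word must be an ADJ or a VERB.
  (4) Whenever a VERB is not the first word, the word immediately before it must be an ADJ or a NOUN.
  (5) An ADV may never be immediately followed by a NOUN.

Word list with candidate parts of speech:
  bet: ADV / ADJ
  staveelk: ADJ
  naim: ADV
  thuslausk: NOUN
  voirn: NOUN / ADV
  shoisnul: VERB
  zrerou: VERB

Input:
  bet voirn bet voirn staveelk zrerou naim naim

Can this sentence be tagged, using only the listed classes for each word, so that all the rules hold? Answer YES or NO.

YES

Candidates per position — 1:bet {ADV,ADJ}; 2:voirn {NOUN,ADV}; 3:bet {ADV,ADJ}; 4:voirn {NOUN,ADV}; 5:staveelk {ADJ}; 6:zrerou {VERB}; 7:naim {ADV}; 8:naim {ADV}.
One satisfying assignment: ADJ NOUN ADV ADV ADJ VERB ADV ADV.
Checking: rule 1 ✓; rule 2 ✓; rule 3 ✓; rule 4 ✓; rule 5 ✓.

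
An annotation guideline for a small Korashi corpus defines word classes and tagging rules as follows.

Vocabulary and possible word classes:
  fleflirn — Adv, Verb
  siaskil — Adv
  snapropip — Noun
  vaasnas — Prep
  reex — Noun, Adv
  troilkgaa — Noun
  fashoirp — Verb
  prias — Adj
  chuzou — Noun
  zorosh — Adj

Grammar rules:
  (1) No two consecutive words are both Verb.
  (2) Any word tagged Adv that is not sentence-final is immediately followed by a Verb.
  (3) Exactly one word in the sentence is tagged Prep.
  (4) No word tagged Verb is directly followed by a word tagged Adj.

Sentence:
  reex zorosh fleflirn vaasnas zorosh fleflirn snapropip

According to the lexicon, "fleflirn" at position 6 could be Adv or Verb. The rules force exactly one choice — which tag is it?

Candidates per position — 1:reex {Noun,Adv}; 2:zorosh {Adj}; 3:fleflirn {Adv,Verb}; 4:vaasnas {Prep}; 5:zorosh {Adj}; 6:fleflirn {Adv,Verb}; 7:snapropip {Noun}.
Position 1: Adv is ruled out by rule 2; that leaves Noun.
Position 3: Adv is ruled out by rule 2; that leaves Verb.
Position 6: Adv is ruled out by rule 2; that leaves Verb.
The only consistent sequence is: Noun Adj Verb Prep Adj Verb Noun.
Rule-by-rule: rule 1 ✓; rule 2 ✓; rule 3 ✓; rule 4 ✓.

Verb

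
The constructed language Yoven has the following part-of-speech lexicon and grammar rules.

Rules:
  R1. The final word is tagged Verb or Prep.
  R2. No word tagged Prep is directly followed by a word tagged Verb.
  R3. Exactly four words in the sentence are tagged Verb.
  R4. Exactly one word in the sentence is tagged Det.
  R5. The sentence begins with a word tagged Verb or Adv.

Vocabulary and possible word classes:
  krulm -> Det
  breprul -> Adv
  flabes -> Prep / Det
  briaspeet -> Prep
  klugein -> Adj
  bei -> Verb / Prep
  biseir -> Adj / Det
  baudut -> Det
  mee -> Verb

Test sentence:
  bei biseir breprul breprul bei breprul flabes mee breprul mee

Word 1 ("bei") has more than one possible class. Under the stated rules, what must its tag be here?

Verb

Candidates per position — 1:bei {Verb,Prep}; 2:biseir {Adj,Det}; 3:breprul {Adv}; 4:breprul {Adv}; 5:bei {Verb,Prep}; 6:breprul {Adv}; 7:flabes {Prep,Det}; 8:mee {Verb}; 9:breprul {Adv}; 10:mee {Verb}.
Position 1: tagging it Prep would leave rule 3 unsatisfiable, so it must be Verb.
Position 5: tagging it Prep would leave rule 3 unsatisfiable, so it must be Verb.
Position 7: tagging it Prep would leave rule 2 unsatisfiable, so it must be Det.
Position 2: tagging it Det would leave rule 4 unsatisfiable, so it must be Adj.
The only consistent sequence is: Verb Adj Adv Adv Verb Adv Det Verb Adv Verb.
Checking: rule 1 holds; rule 2 holds; rule 3 holds; rule 4 holds; rule 5 holds.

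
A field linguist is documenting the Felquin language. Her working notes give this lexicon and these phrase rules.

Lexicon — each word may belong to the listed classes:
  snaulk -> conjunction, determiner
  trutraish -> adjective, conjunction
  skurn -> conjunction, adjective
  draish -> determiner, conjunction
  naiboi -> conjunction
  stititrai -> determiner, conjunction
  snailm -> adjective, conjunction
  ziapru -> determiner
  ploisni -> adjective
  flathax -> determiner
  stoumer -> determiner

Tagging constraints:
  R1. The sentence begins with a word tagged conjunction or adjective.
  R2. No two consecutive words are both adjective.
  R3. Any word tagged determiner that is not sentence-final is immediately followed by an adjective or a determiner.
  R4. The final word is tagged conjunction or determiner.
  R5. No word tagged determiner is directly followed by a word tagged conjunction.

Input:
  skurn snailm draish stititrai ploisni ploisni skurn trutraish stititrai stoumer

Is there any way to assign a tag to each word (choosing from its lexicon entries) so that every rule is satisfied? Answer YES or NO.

Candidates per position — 1:skurn {conjunction,adjective}; 2:snailm {adjective,conjunction}; 3:draish {determiner,conjunction}; 4:stititrai {determiner,conjunction}; 5:ploisni {adjective}; 6:ploisni {adjective}; 7:skurn {conjunction,adjective}; 8:trutraish {adjective,conjunction}; 9:stititrai {determiner,conjunction}; 10:stoumer {determiner}.
Rule 2 cannot be satisfied by any choice of tags from the lexicon.
So there is no consistent tagging.

NO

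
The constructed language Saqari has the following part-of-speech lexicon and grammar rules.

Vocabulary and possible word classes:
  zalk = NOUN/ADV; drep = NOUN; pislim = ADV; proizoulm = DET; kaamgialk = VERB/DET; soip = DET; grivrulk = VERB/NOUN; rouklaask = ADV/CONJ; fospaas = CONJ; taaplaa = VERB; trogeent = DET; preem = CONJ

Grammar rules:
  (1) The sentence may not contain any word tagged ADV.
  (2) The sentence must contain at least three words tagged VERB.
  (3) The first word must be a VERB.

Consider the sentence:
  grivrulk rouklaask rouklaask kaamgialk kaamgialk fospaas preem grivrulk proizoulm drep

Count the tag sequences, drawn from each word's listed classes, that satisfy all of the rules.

Candidates per position — 1:grivrulk {VERB,NOUN}; 2:rouklaask {ADV,CONJ}; 3:rouklaask {ADV,CONJ}; 4:kaamgialk {VERB,DET}; 5:kaamgialk {VERB,DET}; 6:fospaas {CONJ}; 7:preem {CONJ}; 8:grivrulk {VERB,NOUN}; 9:proizoulm {DET}; 10:drep {NOUN}.
There are 64 candidate sequences in total.
The sequences that satisfy every rule: VERB CONJ CONJ VERB VERB CONJ CONJ VERB DET NOUN; VERB CONJ CONJ VERB VERB CONJ CONJ NOUN DET NOUN; VERB CONJ CONJ VERB DET CONJ CONJ VERB DET NOUN; VERB CONJ CONJ DET VERB CONJ CONJ VERB DET NOUN.
Count = 4.

4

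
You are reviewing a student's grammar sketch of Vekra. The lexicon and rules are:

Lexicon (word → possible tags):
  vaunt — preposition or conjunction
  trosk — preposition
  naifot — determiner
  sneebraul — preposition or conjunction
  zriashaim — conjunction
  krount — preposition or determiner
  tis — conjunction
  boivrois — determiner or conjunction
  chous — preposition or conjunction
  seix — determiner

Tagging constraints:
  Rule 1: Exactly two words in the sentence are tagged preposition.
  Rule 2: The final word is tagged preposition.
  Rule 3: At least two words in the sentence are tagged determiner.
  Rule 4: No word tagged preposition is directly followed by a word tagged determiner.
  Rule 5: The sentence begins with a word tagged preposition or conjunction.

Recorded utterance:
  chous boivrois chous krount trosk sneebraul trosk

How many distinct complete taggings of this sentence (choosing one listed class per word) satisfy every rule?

Candidates per position — 1:chous {preposition,conjunction}; 2:boivrois {determiner,conjunction}; 3:chous {preposition,conjunction}; 4:krount {preposition,determiner}; 5:trosk {preposition}; 6:sneebraul {preposition,conjunction}; 7:trosk {preposition}.
There are 32 candidate sequences in total.
The sequences that satisfy every rule: conjunction determiner conjunction determiner preposition conjunction preposition.
Count = 1.

1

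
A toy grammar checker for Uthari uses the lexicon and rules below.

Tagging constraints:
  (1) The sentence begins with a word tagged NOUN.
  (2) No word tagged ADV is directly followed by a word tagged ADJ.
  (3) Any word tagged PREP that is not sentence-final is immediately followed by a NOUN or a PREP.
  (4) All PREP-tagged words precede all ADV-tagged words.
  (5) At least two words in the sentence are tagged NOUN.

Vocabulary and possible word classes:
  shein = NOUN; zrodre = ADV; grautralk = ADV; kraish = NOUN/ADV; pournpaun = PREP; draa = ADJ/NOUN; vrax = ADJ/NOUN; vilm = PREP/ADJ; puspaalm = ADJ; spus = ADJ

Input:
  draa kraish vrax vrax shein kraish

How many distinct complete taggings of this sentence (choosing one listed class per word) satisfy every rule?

12

Candidates per position — 1:draa {ADJ,NOUN}; 2:kraish {NOUN,ADV}; 3:vrax {ADJ,NOUN}; 4:vrax {ADJ,NOUN}; 5:shein {NOUN}; 6:kraish {NOUN,ADV}.
There are 32 candidate sequences in total.
Checking each against the rules leaves 12 sequences.
Count = 12.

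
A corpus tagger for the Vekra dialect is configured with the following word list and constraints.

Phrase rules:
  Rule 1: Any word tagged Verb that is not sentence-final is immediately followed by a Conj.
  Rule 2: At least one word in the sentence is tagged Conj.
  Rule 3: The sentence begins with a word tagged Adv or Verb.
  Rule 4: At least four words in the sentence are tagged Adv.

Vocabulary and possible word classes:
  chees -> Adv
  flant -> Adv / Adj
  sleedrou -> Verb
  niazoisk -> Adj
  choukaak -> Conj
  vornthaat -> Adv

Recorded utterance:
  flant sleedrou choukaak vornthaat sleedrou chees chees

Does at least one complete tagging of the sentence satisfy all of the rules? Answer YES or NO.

Candidates per position — 1:flant {Adv,Adj}; 2:sleedrou {Verb}; 3:choukaak {Conj}; 4:vornthaat {Adv}; 5:sleedrou {Verb}; 6:chees {Adv}; 7:chees {Adv}.
Rule 1 cannot be satisfied by any choice of tags from the lexicon.
So there is no consistent tagging.

NO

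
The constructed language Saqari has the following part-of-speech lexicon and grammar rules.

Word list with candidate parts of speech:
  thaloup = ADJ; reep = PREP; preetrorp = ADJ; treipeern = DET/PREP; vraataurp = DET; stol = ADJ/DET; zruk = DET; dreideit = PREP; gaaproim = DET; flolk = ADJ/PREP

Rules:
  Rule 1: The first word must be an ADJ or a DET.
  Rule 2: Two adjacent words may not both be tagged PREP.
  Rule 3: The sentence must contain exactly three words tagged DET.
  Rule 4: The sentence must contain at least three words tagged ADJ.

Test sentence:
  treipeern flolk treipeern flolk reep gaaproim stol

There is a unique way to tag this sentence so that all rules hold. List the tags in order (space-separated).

Candidates per position — 1:treipeern {DET,PREP}; 2:flolk {ADJ,PREP}; 3:treipeern {DET,PREP}; 4:flolk {ADJ,PREP}; 5:reep {PREP}; 6:gaaproim {DET}; 7:stol {ADJ,DET}.
If word 1 were PREP, no tagging could satisfy rule 1; so word 1 is DET.
If word 2 were PREP, no tagging could satisfy rule 4; so word 2 is ADJ.
If word 4 were PREP, no tagging could satisfy rule 2; so word 4 is ADJ.
If word 7 were DET, no tagging could satisfy rule 4; so word 7 is ADJ.
If word 3 were PREP, no tagging could satisfy rule 3; so word 3 is DET.
That leaves exactly one tagging: DET ADJ DET ADJ PREP DET ADJ.
Checking: rule 1 ✓; rule 2 ✓; rule 3 ✓; rule 4 ✓.

DET ADJ DET ADJ PREP DET ADJ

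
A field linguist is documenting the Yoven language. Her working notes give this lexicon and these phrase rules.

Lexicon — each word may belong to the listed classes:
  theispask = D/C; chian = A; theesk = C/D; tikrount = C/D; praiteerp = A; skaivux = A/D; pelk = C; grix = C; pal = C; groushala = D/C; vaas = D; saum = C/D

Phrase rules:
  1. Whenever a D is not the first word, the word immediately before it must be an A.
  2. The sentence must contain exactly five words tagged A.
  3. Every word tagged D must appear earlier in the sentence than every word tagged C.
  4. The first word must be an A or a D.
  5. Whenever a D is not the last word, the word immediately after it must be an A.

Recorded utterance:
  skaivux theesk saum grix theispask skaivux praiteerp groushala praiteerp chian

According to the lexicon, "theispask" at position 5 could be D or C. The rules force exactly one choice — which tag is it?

C

Candidates per position — 1:skaivux {A,D}; 2:theesk {C,D}; 3:saum {C,D}; 4:grix {C}; 5:theispask {D,C}; 6:skaivux {A,D}; 7:praiteerp {A}; 8:groushala {D,C}; 9:praiteerp {A}; 10:chian {A}.
Position 1: tagging it D would leave rule 2 unsatisfiable, so it must be A.
Position 2: tagging it D would leave rule 5 unsatisfiable, so it must be C.
Position 3: tagging it D would leave rule 1 unsatisfiable, so it must be C.
Position 5: tagging it D would leave rule 1 unsatisfiable, so it must be C.
Position 6: tagging it D would leave rule 1 unsatisfiable, so it must be A.
Position 8: tagging it D would leave rule 3 unsatisfiable, so it must be C.
That leaves exactly one tagging: A C C C C A A C A A.
Rule-by-rule: rule 1 ok; rule 2 ok; rule 3 ok; rule 4 ok; rule 5 ok.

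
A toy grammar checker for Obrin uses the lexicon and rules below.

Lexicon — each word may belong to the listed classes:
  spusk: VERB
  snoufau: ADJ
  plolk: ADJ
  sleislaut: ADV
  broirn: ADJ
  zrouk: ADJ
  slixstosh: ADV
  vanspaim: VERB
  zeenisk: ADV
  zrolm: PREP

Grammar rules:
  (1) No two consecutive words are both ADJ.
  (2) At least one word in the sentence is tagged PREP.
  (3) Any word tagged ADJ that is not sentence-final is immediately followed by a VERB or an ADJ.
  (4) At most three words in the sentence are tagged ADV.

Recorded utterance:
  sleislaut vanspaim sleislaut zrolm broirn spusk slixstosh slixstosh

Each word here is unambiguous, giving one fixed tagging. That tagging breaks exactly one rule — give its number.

Fixed tagging: ADV VERB ADV PREP ADJ VERB ADV ADV.
Applying the rules: R1 pass, R2 pass, R3 pass, R4 fail.
Only rule 4 fails.

4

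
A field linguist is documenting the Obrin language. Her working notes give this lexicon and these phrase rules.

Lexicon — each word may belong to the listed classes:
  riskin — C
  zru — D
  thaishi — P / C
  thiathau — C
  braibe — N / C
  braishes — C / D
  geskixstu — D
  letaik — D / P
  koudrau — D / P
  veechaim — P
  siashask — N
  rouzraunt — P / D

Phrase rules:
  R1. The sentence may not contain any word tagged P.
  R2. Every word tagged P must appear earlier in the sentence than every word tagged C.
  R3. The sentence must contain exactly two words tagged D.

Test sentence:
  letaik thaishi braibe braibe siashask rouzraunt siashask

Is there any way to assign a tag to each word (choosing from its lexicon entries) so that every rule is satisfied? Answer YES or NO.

Candidates per position — 1:letaik {D,P}; 2:thaishi {P,C}; 3:braibe {N,C}; 4:braibe {N,C}; 5:siashask {N}; 6:rouzraunt {P,D}; 7:siashask {N}.
One satisfying assignment: D C N N N D N.
Check: rule 1 ok; rule 2 ok; rule 3 ok.

YES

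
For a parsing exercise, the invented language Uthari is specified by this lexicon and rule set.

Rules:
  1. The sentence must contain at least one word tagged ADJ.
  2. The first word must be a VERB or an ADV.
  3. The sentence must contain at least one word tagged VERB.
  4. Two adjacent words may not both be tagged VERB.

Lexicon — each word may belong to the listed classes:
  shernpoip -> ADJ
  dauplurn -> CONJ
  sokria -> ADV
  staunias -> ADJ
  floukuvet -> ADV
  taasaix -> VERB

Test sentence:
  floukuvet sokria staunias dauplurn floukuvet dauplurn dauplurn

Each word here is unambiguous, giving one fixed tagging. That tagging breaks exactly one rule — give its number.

3

Fixed tagging: ADV ADV ADJ CONJ ADV CONJ CONJ.
Rule check: R1 ✓, R2 ✓, R3 ✗, R4 ✓.
Only rule 3 fails.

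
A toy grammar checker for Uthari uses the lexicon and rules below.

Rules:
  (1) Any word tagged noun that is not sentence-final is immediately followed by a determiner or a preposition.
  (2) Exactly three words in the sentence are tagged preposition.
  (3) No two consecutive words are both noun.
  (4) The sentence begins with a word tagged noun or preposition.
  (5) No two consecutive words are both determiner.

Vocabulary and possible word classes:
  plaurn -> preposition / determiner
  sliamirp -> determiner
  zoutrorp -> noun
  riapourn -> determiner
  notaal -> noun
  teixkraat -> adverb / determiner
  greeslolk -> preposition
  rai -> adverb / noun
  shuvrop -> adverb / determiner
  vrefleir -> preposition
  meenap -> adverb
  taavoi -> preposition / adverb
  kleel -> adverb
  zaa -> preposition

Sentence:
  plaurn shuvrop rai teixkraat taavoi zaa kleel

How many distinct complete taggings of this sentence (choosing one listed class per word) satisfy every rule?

Candidates per position — 1:plaurn {preposition,determiner}; 2:shuvrop {adverb,determiner}; 3:rai {adverb,noun}; 4:teixkraat {adverb,determiner}; 5:taavoi {preposition,adverb}; 6:zaa {preposition}; 7:kleel {adverb}.
There are 32 candidate sequences in total.
Checking each against the rules leaves 6 sequences.
Count = 6.

6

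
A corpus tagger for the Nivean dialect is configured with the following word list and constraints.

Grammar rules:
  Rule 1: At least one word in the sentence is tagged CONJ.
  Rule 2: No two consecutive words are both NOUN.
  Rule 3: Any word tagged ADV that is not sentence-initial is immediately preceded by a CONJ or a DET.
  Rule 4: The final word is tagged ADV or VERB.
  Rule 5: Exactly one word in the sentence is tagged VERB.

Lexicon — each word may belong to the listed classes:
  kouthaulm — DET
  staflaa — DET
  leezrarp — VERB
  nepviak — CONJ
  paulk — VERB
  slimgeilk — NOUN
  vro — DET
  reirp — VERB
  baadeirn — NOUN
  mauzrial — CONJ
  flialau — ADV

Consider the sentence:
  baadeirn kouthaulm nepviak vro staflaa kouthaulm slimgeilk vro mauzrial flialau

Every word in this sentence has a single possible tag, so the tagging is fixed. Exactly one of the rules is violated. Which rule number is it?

5

Fixed tagging: NOUN DET CONJ DET DET DET NOUN DET CONJ ADV.
Checking each rule: R1 pass, R2 pass, R3 pass, R4 pass, R5 fail.
Only rule 5 fails.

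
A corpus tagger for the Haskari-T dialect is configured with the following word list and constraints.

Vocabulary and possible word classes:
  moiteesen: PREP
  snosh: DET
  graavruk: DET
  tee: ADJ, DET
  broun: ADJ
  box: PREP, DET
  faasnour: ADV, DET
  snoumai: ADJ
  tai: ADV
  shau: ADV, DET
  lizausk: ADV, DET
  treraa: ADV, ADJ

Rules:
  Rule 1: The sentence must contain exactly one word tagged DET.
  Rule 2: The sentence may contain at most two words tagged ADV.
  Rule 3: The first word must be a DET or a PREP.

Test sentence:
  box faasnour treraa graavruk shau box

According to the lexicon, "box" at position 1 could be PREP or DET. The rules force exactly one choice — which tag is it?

PREP

Candidates per position — 1:box {PREP,DET}; 2:faasnour {ADV,DET}; 3:treraa {ADV,ADJ}; 4:graavruk {DET}; 5:shau {ADV,DET}; 6:box {PREP,DET}.
If word 1 were DET, no tagging could satisfy rule 1; so word 1 is PREP.
If word 2 were DET, no tagging could satisfy rule 1; so word 2 is ADV.
If word 5 were DET, no tagging could satisfy rule 1; so word 5 is ADV.
If word 6 were DET, no tagging could satisfy rule 1; so word 6 is PREP.
If word 3 were ADV, no tagging could satisfy rule 2; so word 3 is ADJ.
That leaves exactly one tagging: PREP ADV ADJ DET ADV PREP.
Rule-by-rule: rule 1 ok; rule 2 ok; rule 3 ok.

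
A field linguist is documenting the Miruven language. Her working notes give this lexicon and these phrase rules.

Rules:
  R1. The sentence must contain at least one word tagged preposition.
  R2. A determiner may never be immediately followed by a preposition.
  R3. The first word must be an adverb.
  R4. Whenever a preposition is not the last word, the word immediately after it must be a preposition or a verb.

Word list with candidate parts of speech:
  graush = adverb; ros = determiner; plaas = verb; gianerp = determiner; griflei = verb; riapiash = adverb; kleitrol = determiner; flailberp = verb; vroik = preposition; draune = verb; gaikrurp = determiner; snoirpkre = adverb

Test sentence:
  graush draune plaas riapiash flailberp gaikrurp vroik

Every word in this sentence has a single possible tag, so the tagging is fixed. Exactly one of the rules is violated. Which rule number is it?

Fixed tagging: adverb verb verb adverb verb determiner preposition.
Applying the rules: R1 ✓, R2 ✗, R3 ✓, R4 ✓.
Only rule 2 fails.

2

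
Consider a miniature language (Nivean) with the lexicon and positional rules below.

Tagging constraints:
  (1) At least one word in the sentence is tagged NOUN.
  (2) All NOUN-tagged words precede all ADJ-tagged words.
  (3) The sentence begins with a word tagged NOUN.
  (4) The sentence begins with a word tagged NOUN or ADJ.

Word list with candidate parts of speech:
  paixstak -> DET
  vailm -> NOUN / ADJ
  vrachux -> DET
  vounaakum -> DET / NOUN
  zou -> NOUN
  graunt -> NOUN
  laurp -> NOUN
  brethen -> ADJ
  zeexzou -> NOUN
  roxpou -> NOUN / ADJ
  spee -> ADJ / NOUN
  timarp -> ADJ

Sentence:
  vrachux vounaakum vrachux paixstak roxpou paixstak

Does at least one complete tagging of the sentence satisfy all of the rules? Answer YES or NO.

NO

Candidates per position — 1:vrachux {DET}; 2:vounaakum {DET,NOUN}; 3:vrachux {DET}; 4:paixstak {DET}; 5:roxpou {NOUN,ADJ}; 6:paixstak {DET}.
Rule 3 cannot be satisfied by any choice of tags from the lexicon.
So there is no consistent tagging.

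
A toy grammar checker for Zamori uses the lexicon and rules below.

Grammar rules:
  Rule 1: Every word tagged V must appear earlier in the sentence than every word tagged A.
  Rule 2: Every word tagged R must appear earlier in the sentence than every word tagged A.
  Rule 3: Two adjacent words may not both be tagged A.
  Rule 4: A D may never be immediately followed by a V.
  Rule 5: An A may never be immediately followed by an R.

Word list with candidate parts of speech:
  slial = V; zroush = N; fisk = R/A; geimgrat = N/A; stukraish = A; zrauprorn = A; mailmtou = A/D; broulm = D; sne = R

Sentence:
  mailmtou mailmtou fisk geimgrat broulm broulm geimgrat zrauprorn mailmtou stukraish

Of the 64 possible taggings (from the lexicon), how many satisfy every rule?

Candidates per position — 1:mailmtou {A,D}; 2:mailmtou {A,D}; 3:fisk {R,A}; 4:geimgrat {N,A}; 5:broulm {D}; 6:broulm {D}; 7:geimgrat {N,A}; 8:zrauprorn {A}; 9:mailmtou {A,D}; 10:stukraish {A}.
There are 64 candidate sequences in total.
The sequences that satisfy every rule: A D A N D D N A D A; D D R N D D N A D A; D D R A D D N A D A; D D A N D D N A D A.
Count = 4.

4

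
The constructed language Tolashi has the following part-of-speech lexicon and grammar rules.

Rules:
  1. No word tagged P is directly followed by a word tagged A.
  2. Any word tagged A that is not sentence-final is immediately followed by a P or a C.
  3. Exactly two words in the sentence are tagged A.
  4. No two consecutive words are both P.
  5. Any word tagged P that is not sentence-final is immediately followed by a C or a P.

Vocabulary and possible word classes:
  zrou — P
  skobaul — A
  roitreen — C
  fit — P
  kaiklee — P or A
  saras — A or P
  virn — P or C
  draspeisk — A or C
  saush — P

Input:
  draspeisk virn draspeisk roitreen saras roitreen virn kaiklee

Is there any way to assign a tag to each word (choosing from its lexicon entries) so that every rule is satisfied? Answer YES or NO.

YES

Candidates per position — 1:draspeisk {A,C}; 2:virn {P,C}; 3:draspeisk {A,C}; 4:roitreen {C}; 5:saras {A,P}; 6:roitreen {C}; 7:virn {P,C}; 8:kaiklee {P,A}.
One satisfying assignment: A C C C P C C A.
Checking: rule 1 ✓; rule 2 ✓; rule 3 ✓; rule 4 ✓; rule 5 ✓.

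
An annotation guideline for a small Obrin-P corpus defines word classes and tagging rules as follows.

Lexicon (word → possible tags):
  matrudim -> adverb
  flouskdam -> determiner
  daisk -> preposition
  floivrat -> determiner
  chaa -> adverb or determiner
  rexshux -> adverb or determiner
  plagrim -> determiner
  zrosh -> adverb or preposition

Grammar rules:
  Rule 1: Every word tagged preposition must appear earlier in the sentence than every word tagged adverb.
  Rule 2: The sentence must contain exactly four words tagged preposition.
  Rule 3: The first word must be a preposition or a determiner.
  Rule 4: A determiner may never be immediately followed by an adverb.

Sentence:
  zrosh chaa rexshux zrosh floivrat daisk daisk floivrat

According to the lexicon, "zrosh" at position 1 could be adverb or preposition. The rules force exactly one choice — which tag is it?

Candidates per position — 1:zrosh {adverb,preposition}; 2:chaa {adverb,determiner}; 3:rexshux {adverb,determiner}; 4:zrosh {adverb,preposition}; 5:floivrat {determiner}; 6:daisk {preposition}; 7:daisk {preposition}; 8:floivrat {determiner}.
If word 1 were adverb, no tagging could satisfy rule 1; so word 1 is preposition.
If word 2 were adverb, no tagging could satisfy rule 1; so word 2 is determiner.
If word 3 were adverb, no tagging could satisfy rule 1; so word 3 is determiner.
If word 4 were adverb, no tagging could satisfy rule 1; so word 4 is preposition.
That leaves exactly one tagging: preposition determiner determiner preposition determiner preposition preposition determiner.
Rule-by-rule: rule 1 ✓; rule 2 ✓; rule 3 ✓; rule 4 ✓.

preposition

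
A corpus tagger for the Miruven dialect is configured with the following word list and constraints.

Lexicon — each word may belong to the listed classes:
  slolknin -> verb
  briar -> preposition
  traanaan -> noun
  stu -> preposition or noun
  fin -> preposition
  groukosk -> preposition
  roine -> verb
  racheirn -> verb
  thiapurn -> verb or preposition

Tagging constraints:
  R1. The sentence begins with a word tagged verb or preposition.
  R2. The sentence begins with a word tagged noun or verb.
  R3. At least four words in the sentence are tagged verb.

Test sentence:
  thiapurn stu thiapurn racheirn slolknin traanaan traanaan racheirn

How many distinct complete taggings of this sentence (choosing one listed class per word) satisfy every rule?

4

Candidates per position — 1:thiapurn {verb,preposition}; 2:stu {preposition,noun}; 3:thiapurn {verb,preposition}; 4:racheirn {verb}; 5:slolknin {verb}; 6:traanaan {noun}; 7:traanaan {noun}; 8:racheirn {verb}.
There are 8 candidate sequences in total.
The sequences that satisfy every rule: verb preposition verb verb verb noun noun verb; verb preposition preposition verb verb noun noun verb; verb noun verb verb verb noun noun verb; verb noun preposition verb verb noun noun verb.
Count = 4.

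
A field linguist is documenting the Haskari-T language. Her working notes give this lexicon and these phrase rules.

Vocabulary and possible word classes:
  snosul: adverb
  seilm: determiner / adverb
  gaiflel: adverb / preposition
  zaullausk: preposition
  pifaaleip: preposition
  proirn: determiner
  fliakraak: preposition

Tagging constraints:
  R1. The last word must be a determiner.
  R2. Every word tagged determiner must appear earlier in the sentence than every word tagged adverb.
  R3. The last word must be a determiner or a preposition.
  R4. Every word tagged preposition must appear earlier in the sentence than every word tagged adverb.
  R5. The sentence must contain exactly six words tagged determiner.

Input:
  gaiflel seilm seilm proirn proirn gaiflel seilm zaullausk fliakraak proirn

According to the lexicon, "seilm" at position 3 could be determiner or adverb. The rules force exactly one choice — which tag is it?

Candidates per position — 1:gaiflel {adverb,preposition}; 2:seilm {determiner,adverb}; 3:seilm {determiner,adverb}; 4:proirn {determiner}; 5:proirn {determiner}; 6:gaiflel {adverb,preposition}; 7:seilm {determiner,adverb}; 8:zaullausk {preposition}; 9:fliakraak {preposition}; 10:proirn {determiner}.
Position 1: adverb is ruled out by rule 2; that leaves preposition.
Position 2: adverb is ruled out by rule 2; that leaves determiner.
Position 3: adverb is ruled out by rule 2; that leaves determiner.
Position 6: adverb is ruled out by rule 2; that leaves preposition.
Position 7: adverb is ruled out by rule 2; that leaves determiner.
That leaves exactly one tagging: preposition determiner determiner determiner determiner preposition determiner preposition preposition determiner.
Rule-by-rule: rule 1 ✓; rule 2 ✓; rule 3 ✓; rule 4 ✓; rule 5 ✓.

determiner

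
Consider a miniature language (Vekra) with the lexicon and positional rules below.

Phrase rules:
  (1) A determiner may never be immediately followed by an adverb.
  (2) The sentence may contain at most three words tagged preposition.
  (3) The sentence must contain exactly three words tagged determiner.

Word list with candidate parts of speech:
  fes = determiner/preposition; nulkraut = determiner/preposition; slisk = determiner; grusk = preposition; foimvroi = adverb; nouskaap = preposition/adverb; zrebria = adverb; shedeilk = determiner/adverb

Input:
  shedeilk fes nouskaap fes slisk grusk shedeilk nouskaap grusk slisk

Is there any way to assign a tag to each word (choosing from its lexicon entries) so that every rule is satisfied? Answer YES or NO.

Candidates per position — 1:shedeilk {determiner,adverb}; 2:fes {determiner,preposition}; 3:nouskaap {preposition,adverb}; 4:fes {determiner,preposition}; 5:slisk {determiner}; 6:grusk {preposition}; 7:shedeilk {determiner,adverb}; 8:nouskaap {preposition,adverb}; 9:grusk {preposition}; 10:slisk {determiner}.
One satisfying assignment: adverb preposition adverb determiner determiner preposition adverb adverb preposition determiner.
Check: rule 1 satisfied; rule 2 satisfied; rule 3 satisfied.

YES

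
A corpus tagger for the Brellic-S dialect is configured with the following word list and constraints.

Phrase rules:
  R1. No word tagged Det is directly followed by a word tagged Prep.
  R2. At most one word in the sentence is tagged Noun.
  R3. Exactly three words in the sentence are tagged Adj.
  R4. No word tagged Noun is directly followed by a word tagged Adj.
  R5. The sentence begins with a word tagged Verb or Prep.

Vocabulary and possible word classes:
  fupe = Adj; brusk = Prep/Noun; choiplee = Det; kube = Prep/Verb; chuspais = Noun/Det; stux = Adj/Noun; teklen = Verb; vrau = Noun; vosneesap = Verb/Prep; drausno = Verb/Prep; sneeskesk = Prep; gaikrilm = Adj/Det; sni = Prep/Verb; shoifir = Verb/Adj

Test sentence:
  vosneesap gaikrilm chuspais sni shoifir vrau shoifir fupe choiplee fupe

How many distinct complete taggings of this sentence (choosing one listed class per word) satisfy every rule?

4

Candidates per position — 1:vosneesap {Verb,Prep}; 2:gaikrilm {Adj,Det}; 3:chuspais {Noun,Det}; 4:sni {Prep,Verb}; 5:shoifir {Verb,Adj}; 6:vrau {Noun}; 7:shoifir {Verb,Adj}; 8:fupe {Adj}; 9:choiplee {Det}; 10:fupe {Adj}.
There are 64 candidate sequences in total.
The sequences that satisfy every rule: Verb Adj Det Verb Verb Noun Verb Adj Det Adj; Verb Det Det Verb Adj Noun Verb Adj Det Adj; Prep Adj Det Verb Verb Noun Verb Adj Det Adj; Prep Det Det Verb Adj Noun Verb Adj Det Adj.
Count = 4.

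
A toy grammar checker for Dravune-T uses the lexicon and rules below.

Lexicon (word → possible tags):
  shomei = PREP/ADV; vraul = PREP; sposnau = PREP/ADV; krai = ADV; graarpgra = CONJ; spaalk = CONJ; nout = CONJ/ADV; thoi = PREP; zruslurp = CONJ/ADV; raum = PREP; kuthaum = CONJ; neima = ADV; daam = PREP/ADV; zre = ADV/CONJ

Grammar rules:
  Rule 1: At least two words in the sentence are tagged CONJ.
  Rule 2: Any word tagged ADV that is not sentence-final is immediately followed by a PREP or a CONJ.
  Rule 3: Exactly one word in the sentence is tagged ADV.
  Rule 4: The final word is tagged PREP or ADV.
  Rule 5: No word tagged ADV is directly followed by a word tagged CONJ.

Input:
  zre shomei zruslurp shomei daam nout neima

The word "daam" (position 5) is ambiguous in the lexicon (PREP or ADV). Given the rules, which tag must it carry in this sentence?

PREP

Candidates per position — 1:zre {ADV,CONJ}; 2:shomei {PREP,ADV}; 3:zruslurp {CONJ,ADV}; 4:shomei {PREP,ADV}; 5:daam {PREP,ADV}; 6:nout {CONJ,ADV}; 7:neima {ADV}.
At position 1, choosing ADV makes rule 3 impossible to satisfy; hence CONJ.
At position 2, choosing ADV makes rule 3 impossible to satisfy; hence PREP.
At position 3, choosing ADV makes rule 3 impossible to satisfy; hence CONJ.
At position 4, choosing ADV makes rule 3 impossible to satisfy; hence PREP.
At position 5, choosing ADV makes rule 3 impossible to satisfy; hence PREP.
At position 6, choosing ADV makes rule 2 impossible to satisfy; hence CONJ.
The unique satisfying tagging is: CONJ PREP CONJ PREP PREP CONJ ADV.
Verifying each rule — rule 1 satisfied; rule 2 satisfied; rule 3 satisfied; rule 4 satisfied; rule 5 satisfied.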